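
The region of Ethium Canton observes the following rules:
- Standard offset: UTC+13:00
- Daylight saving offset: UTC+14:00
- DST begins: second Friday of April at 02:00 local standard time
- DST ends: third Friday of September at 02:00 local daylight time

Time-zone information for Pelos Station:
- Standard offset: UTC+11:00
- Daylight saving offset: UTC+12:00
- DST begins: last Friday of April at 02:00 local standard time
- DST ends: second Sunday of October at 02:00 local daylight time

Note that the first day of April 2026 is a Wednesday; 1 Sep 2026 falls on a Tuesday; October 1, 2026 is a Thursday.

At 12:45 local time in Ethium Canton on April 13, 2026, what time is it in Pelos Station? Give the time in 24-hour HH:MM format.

09:45

1 April 2026 is a Wednesday, so the first Friday is April 3 and the second is April 10.
1 September 2026 is a Tuesday, so the first Friday is September 4 and the third is September 18.
Daylight saving runs 10 April – 18 September; April 13, 2026 is inside that window, so Ethium Canton is at UTC+14:00.
12:45 Ethium Canton − 14h = 22:45 UTC (rolling into the previous day, 12 April 2026).
1 April 2026 is a Wednesday, so Fridays fall on 3, 10, 17, 24; the last is April 24.
1 October 2026 is a Thursday, so the first Sunday is October 4 and the second is October 11.
At the standard offset (UTC+11:00), 22:45 UTC + 11h = 09:45 Pelos Station standard time (rolling into the next day, 13 April 2026).
The standard-time date in Pelos Station, April 13, 2026, is outside the daylight-saving period (24 April – 11 October), so Pelos Station is on standard time, UTC+11:00.
22:45 UTC + 11h = 09:45 Pelos Station (rolling into the next day, 13 April 2026).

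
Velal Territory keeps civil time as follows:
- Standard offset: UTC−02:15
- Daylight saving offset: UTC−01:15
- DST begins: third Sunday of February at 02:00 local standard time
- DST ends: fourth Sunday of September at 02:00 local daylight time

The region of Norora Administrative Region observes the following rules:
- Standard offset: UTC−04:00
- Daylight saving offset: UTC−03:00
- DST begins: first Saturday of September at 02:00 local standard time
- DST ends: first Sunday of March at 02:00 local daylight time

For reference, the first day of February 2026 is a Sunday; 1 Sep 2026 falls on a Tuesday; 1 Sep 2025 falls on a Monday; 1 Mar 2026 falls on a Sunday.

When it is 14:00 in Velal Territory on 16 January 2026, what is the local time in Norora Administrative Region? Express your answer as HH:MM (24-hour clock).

13:15

1 February 2026 is a Sunday, so the first Sunday is February 1 and the third is February 15.
1 September 2026 is a Tuesday, so the first Sunday is September 6 and the fourth is September 27.
16 January 2026 does not fall between 15 February and 27 September, so daylight saving is not in effect and Velal Territory is at UTC−02:15.
14:00 Velal Territory + 2h15m = 16:15 UTC.
1 September 2025 is a Monday, so the first Saturday is September 6.
1 March 2026 is a Sunday, so the first Sunday is March 1.
At the standard offset (UTC−04:00), 16:15 UTC − 4h = 12:15 Norora Administrative Region standard time.
The standard-time date in Norora Administrative Region, 16 January 2026, lies within the daylight-saving period (6 September 2025 – 1 March 2026), so Norora Administrative Region is on daylight time, UTC−03:00.
16:15 UTC − 3h = 13:15 Norora Administrative Region.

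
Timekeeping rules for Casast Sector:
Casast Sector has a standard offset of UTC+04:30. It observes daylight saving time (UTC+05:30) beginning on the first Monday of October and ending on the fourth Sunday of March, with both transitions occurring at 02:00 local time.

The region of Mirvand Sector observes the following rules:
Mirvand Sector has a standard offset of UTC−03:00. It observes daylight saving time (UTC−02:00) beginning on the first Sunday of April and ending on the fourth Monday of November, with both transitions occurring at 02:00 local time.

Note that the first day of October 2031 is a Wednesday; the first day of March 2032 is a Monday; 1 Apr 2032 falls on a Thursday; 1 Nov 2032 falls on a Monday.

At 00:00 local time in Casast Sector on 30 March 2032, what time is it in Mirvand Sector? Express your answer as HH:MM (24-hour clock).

1 October 2031 is a Wednesday, so the first Monday is October 6.
1 March 2032 is a Monday, so the first Sunday is March 7 and the fourth is March 28.
Daylight saving runs 6 October 2031 – 28 March 2032; 30 March 2032 is outside that window, so Casast Sector is on standard time at UTC+04:30.
00:00 Casast Sector − 4h30m = 19:30 UTC (rolling into the previous day, 29 March 2032).
1 April 2032 is a Thursday, so the first Sunday is April 4.
1 November 2032 is a Monday, so the first Monday is November 1 and the fourth is November 22.
At the standard offset (UTC−03:00), 19:30 UTC − 3h = 16:30 Mirvand Sector standard time.
Daylight saving runs 4 April – 22 November; the standard-time date in Mirvand Sector, 29 March 2032, is outside that window, so Mirvand Sector is on standard time at UTC−03:00.
19:30 UTC − 3h = 16:30 Mirvand Sector.

16:30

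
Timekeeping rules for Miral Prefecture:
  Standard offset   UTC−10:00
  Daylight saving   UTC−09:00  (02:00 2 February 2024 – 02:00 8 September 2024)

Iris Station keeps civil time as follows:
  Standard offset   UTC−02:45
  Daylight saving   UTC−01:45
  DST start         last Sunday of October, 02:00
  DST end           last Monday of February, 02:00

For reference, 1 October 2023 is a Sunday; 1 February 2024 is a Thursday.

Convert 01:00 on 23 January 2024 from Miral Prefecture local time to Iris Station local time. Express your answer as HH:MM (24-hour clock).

Daylight saving runs 2 February – 8 September; 23 January 2024 is outside that window, so Miral Prefecture is on standard time at UTC−10:00.
01:00 Miral Prefecture + 10h = 11:00 UTC.
1 October 2023 is a Sunday, so Sundays fall on 1, 8, 15, 22, 29; the last is October 29.
1 February 2024 is a Thursday, so Mondays fall on 5, 12, 19, 26; the last is February 26.
At the standard offset (UTC−02:45), 11:00 UTC − 2h45m = 08:15 Iris Station standard time.
Daylight saving runs 29 October 2023 – 26 February 2024; the standard-time date in Iris Station, 23 January 2024, is inside that window, so Iris Station is at UTC−01:45.
11:00 UTC − 1h45m = 09:15 Iris Station.

09:15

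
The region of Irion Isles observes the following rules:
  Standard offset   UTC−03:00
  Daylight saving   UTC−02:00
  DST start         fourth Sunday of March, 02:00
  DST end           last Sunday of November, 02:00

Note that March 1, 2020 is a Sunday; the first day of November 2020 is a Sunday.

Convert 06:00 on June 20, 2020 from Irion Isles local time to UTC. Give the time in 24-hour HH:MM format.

08:00

1 March 2020 is a Sunday, so the first Sunday is March 1 and the fourth is March 22.
1 November 2020 is a Sunday, so Sundays fall on 1, 8, 15, 22, 29; the last is November 29.
June 20, 2020 lies within the daylight-saving period (22 March – 29 November), so Irion Isles is on daylight time, UTC−02:00.
06:00 local + 2h = 08:00 UTC.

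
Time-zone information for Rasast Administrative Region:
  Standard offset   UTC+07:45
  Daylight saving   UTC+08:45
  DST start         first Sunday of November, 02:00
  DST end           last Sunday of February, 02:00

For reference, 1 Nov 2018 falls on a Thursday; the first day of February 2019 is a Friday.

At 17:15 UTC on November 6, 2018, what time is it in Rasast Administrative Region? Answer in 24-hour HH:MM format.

02:00

1 November 2018 is a Thursday, so the first Sunday is November 4.
1 February 2019 is a Friday, so Sundays fall on 3, 10, 17, 24; the last is February 24.
At the standard offset (UTC+07:45), 17:15 UTC + 7h45m = 01:00 Rasast Administrative Region standard time (rolling into the next day, 7 November 2018).
Daylight saving runs 4 November 2018 – 24 February 2019; the standard-time date in Rasast Administrative Region, November 7, 2018, is inside that window, so Rasast Administrative Region is at UTC+08:45.
17:15 UTC + 8h45m = 02:00 local (rolling into the next day, 7 November 2018).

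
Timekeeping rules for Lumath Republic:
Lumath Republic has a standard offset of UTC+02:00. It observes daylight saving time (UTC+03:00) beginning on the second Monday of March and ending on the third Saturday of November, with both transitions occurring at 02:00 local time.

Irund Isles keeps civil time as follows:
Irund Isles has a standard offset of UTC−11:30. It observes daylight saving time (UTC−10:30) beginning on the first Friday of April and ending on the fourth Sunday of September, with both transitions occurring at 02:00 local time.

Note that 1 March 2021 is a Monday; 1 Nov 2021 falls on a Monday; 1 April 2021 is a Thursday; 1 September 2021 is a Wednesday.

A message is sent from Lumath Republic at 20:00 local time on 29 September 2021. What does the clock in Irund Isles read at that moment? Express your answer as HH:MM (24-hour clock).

1 March 2021 is a Monday, so the first Monday is March 1 and the second is March 8.
1 November 2021 is a Monday, so the first Saturday is November 6 and the third is November 20.
29 September 2021 lies within the daylight-saving period (8 March – 20 November), so Lumath Republic is on daylight time, UTC+03:00.
20:00 Lumath Republic − 3h = 17:00 UTC.
1 April 2021 is a Thursday, so the first Friday is April 2.
1 September 2021 is a Wednesday, so the first Sunday is September 5 and the fourth is September 26.
At the standard offset (UTC−11:30), 17:00 UTC − 11h30m = 05:30 Irund Isles standard time.
Daylight saving runs 2 April – 26 September; the standard-time date in Irund Isles, 29 September 2021, is outside that window, so Irund Isles is on standard time at UTC−11:30.
17:00 UTC − 11h30m = 05:30 Irund Isles.

05:30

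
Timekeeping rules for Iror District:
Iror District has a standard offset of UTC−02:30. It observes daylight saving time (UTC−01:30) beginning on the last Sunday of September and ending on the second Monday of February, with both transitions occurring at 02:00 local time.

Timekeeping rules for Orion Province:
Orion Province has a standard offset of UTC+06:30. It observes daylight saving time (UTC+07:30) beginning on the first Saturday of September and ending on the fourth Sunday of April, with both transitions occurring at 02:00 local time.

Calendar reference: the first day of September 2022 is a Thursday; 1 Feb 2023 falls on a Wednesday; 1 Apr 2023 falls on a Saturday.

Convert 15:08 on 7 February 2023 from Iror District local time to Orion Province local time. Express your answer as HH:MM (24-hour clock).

1 September 2022 is a Thursday, so Sundays fall on 4, 11, 18, 25; the last is September 25.
1 February 2023 is a Wednesday, so the first Monday is February 6 and the second is February 13.
7 February 2023 falls between 25 September 2022 and 13 February 2023, so daylight saving is in effect and Iror District is at UTC−01:30.
15:08 Iror District + 1h30m = 16:38 UTC.
1 September 2022 is a Thursday, so the first Saturday is September 3.
1 April 2023 is a Saturday, so the first Sunday is April 2 and the fourth is April 23.
At the standard offset (UTC+06:30), 16:38 UTC + 6h30m = 23:08 Orion Province standard time.
The standard-time date in Orion Province, 7 February 2023, falls between 3 September 2022 and 23 April 2023, so daylight saving is in effect and Orion Province is at UTC+07:30.
16:38 UTC + 7h30m = 00:08 Orion Province (rolling into the next day, 8 February 2023).

00:08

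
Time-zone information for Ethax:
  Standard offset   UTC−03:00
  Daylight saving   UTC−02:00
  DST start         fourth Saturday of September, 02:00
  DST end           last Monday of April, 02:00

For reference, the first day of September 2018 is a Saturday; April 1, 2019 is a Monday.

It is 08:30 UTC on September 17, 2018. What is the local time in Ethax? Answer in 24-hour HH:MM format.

05:30

1 September 2018 is a Saturday, so the first Saturday is September 1 and the fourth is September 22.
1 April 2019 is a Monday, so Mondays fall on 1, 8, 15, 22, 29; the last is April 29.
At the standard offset (UTC−03:00), 08:30 UTC − 3h = 05:30 Ethax standard time.
The standard-time date in Ethax, September 17, 2018, does not fall between 22 September 2018 and 29 April 2019, so daylight saving is not in effect and Ethax is at UTC−03:00.
08:30 UTC − 3h = 05:30 local.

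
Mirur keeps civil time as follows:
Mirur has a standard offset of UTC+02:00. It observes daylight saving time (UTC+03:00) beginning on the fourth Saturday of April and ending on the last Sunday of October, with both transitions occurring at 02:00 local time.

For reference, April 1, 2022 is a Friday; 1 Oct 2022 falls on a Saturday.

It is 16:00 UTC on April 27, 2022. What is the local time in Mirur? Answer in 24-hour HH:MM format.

1 April 2022 is a Friday, so the first Saturday is April 2 and the fourth is April 23.
1 October 2022 is a Saturday, so Sundays fall on 2, 9, 16, 23, 30; the last is October 30.
At the standard offset (UTC+02:00), 16:00 UTC + 2h = 18:00 Mirur standard time.
The standard-time date in Mirur, April 27, 2022, falls between 23 April and 30 October, so daylight saving is in effect and Mirur is at UTC+03:00.
16:00 UTC + 3h = 19:00 local.

19:00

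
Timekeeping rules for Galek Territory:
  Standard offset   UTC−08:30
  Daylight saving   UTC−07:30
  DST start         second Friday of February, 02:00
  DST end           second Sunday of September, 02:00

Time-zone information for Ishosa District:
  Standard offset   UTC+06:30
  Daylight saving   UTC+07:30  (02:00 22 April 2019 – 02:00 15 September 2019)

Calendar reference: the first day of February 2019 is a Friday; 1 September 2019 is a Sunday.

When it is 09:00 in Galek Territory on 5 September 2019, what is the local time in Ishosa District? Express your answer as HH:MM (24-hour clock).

1 February 2019 is a Friday, so the first Friday is February 1 and the second is February 8.
1 September 2019 is a Sunday, so the first Sunday is September 1 and the second is September 8.
5 September 2019 lies within the daylight-saving period (8 February – 8 September), so Galek Territory is on daylight time, UTC−07:30.
09:00 Galek Territory + 7h30m = 16:30 UTC.
At the standard offset (UTC+06:30), 16:30 UTC + 6h30m = 23:00 Ishosa District standard time.
Daylight saving runs 22 April – 15 September; the standard-time date in Ishosa District, 5 September 2019, is inside that window, so Ishosa District is at UTC+07:30.
16:30 UTC + 7h30m = 00:00 Ishosa District (rolling into the next day, 6 September 2019).

00:00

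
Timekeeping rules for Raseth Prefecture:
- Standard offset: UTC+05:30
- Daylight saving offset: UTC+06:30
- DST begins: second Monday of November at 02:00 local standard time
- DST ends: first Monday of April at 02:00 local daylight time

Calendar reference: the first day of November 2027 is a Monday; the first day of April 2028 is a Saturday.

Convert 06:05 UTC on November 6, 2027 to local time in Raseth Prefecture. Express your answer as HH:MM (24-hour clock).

11:35

1 November 2027 is a Monday, so the first Monday is November 1 and the second is November 8.
1 April 2028 is a Saturday, so the first Monday is April 3.
At the standard offset (UTC+05:30), 06:05 UTC + 5h30m = 11:35 Raseth Prefecture standard time.
The standard-time date in Raseth Prefecture, November 6, 2027, does not fall between 8 November 2027 and 3 April 2028, so daylight saving is not in effect and Raseth Prefecture is at UTC+05:30.
06:05 UTC + 5h30m = 11:35 local.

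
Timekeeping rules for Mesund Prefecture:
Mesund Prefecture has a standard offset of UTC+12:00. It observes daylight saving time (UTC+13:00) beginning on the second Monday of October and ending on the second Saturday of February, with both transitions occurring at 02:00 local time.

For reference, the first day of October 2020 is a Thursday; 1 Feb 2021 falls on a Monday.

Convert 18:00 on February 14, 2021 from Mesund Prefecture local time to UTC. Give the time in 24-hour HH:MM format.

06:00

1 October 2020 is a Thursday, so the first Monday is October 5 and the second is October 12.
1 February 2021 is a Monday, so the first Saturday is February 6 and the second is February 13.
Daylight saving runs 12 October 2020 – 13 February 2021; February 14, 2021 is outside that window, so Mesund Prefecture is on standard time at UTC+12:00.
18:00 local − 12h = 06:00 UTC.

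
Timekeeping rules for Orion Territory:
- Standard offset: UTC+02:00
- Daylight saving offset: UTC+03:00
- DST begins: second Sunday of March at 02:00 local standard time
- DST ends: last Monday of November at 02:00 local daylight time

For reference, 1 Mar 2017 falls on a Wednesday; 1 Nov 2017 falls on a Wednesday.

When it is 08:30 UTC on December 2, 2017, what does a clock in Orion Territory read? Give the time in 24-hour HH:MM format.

1 March 2017 is a Wednesday, so the first Sunday is March 5 and the second is March 12.
1 November 2017 is a Wednesday, so Mondays fall on 6, 13, 20, 27; the last is November 27.
At the standard offset (UTC+02:00), 08:30 UTC + 2h = 10:30 Orion Territory standard time.
The standard-time date in Orion Territory, December 2, 2017, does not fall between 12 March and 27 November, so daylight saving is not in effect and Orion Territory is at UTC+02:00.
08:30 UTC + 2h = 10:30 local.

10:30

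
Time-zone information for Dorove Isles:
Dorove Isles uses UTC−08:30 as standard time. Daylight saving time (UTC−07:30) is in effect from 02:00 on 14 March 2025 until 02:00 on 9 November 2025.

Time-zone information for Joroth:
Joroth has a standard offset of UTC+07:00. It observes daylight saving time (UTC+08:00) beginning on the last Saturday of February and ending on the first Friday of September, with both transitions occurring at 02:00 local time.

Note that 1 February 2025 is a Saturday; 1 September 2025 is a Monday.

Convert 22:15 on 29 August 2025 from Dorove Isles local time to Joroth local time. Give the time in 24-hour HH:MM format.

Daylight saving runs 14 March – 9 November; 29 August 2025 is inside that window, so Dorove Isles is at UTC−07:30.
22:15 Dorove Isles + 7h30m = 05:45 UTC (rolling into the next day, 30 August 2025).
1 February 2025 is a Saturday, so Saturdays fall on 1, 8, 15, 22; the last is February 22.
1 September 2025 is a Monday, so the first Friday is September 5.
At the standard offset (UTC+07:00), 05:45 UTC + 7h = 12:45 Joroth standard time.
The standard-time date in Joroth, 30 August 2025, lies within the daylight-saving period (22 February – 5 September), so Joroth is on daylight time, UTC+08:00.
05:45 UTC + 8h = 13:45 Joroth.

13:45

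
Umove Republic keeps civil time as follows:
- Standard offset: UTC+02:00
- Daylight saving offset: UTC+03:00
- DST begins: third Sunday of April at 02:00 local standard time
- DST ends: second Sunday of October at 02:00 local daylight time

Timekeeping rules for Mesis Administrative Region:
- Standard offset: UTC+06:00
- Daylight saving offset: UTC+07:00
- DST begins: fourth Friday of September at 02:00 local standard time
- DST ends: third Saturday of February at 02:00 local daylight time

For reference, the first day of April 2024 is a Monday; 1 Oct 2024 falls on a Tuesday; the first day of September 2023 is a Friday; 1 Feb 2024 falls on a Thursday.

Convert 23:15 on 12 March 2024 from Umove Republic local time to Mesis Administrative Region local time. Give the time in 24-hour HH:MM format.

1 April 2024 is a Monday, so the first Sunday is April 7 and the third is April 21.
1 October 2024 is a Tuesday, so the first Sunday is October 6 and the second is October 13.
12 March 2024 is outside the daylight-saving period (21 April – 13 October), so Umove Republic is on standard time, UTC+02:00.
23:15 Umove Republic − 2h = 21:15 UTC.
1 September 2023 is a Friday, so the first Friday is September 1 and the fourth is September 22.
1 February 2024 is a Thursday, so the first Saturday is February 3 and the third is February 17.
At the standard offset (UTC+06:00), 21:15 UTC + 6h = 03:15 Mesis Administrative Region standard time (rolling into the next day, 13 March 2024).
The standard-time date in Mesis Administrative Region, 13 March 2024, does not fall between 22 September 2023 and 17 February 2024, so daylight saving is not in effect and Mesis Administrative Region is at UTC+06:00.
21:15 UTC + 6h = 03:15 Mesis Administrative Region (rolling into the next day, 13 March 2024).

03:15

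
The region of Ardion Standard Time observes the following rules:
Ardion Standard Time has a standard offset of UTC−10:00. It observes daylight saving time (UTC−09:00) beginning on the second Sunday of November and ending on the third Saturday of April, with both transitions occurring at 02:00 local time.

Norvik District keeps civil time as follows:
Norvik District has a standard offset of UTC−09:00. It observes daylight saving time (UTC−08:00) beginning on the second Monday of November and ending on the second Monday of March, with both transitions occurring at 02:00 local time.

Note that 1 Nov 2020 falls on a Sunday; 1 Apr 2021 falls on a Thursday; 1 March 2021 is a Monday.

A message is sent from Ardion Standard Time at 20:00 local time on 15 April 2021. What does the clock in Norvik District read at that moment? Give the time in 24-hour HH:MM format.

20:00

1 November 2020 is a Sunday, so the first Sunday is November 1 and the second is November 8.
1 April 2021 is a Thursday, so the first Saturday is April 3 and the third is April 17.
Daylight saving runs 8 November 2020 – 17 April 2021; 15 April 2021 is inside that window, so Ardion Standard Time is at UTC−09:00.
20:00 Ardion Standard Time + 9h = 05:00 UTC (rolling into the next day, 16 April 2021).
1 November 2020 is a Sunday, so the first Monday is November 2 and the second is November 9.
1 March 2021 is a Monday, so the first Monday is March 1 and the second is March 8.
At the standard offset (UTC−09:00), 05:00 UTC − 9h = 20:00 Norvik District standard time (rolling into the previous day, 15 April 2021).
Daylight saving runs 9 November 2020 – 8 March 2021; the standard-time date in Norvik District, 15 April 2021, is outside that window, so Norvik District is on standard time at UTC−09:00.
05:00 UTC − 9h = 20:00 Norvik District (rolling into the previous day, 15 April 2021).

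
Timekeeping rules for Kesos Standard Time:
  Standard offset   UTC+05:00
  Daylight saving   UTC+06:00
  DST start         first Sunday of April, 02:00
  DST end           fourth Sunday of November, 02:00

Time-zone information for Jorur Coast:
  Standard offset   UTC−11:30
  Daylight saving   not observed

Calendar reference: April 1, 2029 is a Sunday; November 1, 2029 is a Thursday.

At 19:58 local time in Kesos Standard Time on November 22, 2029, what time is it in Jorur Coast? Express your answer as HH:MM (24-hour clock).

02:28

1 April 2029 is a Sunday, so the first Sunday is April 1.
1 November 2029 is a Thursday, so the first Sunday is November 4 and the fourth is November 25.
November 22, 2029 falls between 1 April and 25 November, so daylight saving is in effect and Kesos Standard Time is at UTC+06:00.
19:58 Kesos Standard Time − 6h = 13:58 UTC.
Jorur Coast has no daylight saving, so its offset is UTC−11:30 year-round.
13:58 UTC − 11h30m = 02:28 Jorur Coast.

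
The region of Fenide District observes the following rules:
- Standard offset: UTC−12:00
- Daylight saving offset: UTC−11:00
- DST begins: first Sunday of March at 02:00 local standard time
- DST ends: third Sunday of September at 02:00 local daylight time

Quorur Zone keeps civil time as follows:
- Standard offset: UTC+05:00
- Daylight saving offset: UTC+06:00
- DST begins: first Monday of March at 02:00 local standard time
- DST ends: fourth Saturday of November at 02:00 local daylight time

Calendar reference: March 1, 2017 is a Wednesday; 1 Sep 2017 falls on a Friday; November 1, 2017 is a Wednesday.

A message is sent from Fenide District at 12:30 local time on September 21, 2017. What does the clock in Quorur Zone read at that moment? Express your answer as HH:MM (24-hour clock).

06:30

1 March 2017 is a Wednesday, so the first Sunday is March 5.
1 September 2017 is a Friday, so the first Sunday is September 3 and the third is September 17.
Daylight saving runs 5 March – 17 September; September 21, 2017 is outside that window, so Fenide District is on standard time at UTC−12:00.
12:30 Fenide District + 12h = 00:30 UTC (rolling into the next day, 22 September 2017).
1 March 2017 is a Wednesday, so the first Monday is March 6.
1 November 2017 is a Wednesday, so the first Saturday is November 4 and the fourth is November 25.
At the standard offset (UTC+05:00), 00:30 UTC + 5h = 05:30 Quorur Zone standard time.
The standard-time date in Quorur Zone, September 22, 2017, lies within the daylight-saving period (6 March – 25 November), so Quorur Zone is on daylight time, UTC+06:00.
00:30 UTC + 6h = 06:30 Quorur Zone.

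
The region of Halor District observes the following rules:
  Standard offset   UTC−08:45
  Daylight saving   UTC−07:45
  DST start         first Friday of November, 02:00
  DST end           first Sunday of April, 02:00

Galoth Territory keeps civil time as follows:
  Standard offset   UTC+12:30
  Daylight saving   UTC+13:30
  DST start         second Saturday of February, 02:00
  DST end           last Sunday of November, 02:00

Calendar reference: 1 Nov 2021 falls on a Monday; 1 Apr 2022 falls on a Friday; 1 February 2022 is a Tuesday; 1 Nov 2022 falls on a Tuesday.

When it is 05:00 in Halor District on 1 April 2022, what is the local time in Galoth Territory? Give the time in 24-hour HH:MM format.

1 November 2021 is a Monday, so the first Friday is November 5.
1 April 2022 is a Friday, so the first Sunday is April 3.
1 April 2022 lies within the daylight-saving period (5 November 2021 – 3 April 2022), so Halor District is on daylight time, UTC−07:45.
05:00 Halor District + 7h45m = 12:45 UTC.
1 February 2022 is a Tuesday, so the first Saturday is February 5 and the second is February 12.
1 November 2022 is a Tuesday, so Sundays fall on 6, 13, 20, 27; the last is November 27.
At the standard offset (UTC+12:30), 12:45 UTC + 12h30m = 01:15 Galoth Territory standard time (rolling into the next day, 2 April 2022).
Daylight saving runs 12 February – 27 November; the standard-time date in Galoth Territory, 2 April 2022, is inside that window, so Galoth Territory is at UTC+13:30.
12:45 UTC + 13h30m = 02:15 Galoth Territory (rolling into the next day, 2 April 2022).

02:15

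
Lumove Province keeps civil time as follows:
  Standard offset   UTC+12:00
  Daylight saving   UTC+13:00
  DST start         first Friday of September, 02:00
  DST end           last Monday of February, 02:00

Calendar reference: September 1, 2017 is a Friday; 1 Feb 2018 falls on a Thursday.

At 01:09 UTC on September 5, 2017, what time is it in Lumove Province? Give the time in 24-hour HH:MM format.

1 September 2017 is a Friday, so the first Friday is September 1.
1 February 2018 is a Thursday, so Mondays fall on 5, 12, 19, 26; the last is February 26.
At the standard offset (UTC+12:00), 01:09 UTC + 12h = 13:09 Lumove Province standard time.
Daylight saving runs 1 September 2017 – 26 February 2018; the standard-time date in Lumove Province, September 5, 2017, is inside that window, so Lumove Province is at UTC+13:00.
01:09 UTC + 13h = 14:09 local.

14:09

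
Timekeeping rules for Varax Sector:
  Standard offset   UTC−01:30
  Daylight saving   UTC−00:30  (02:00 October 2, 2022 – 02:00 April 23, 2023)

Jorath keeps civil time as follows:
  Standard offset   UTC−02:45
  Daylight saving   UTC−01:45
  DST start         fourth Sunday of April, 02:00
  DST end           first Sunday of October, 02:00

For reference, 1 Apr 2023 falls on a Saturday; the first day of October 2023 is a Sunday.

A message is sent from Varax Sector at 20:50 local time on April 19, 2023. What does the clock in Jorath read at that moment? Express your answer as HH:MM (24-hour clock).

Daylight saving runs 2 October 2022 – 23 April 2023; April 19, 2023 is inside that window, so Varax Sector is at UTC−00:30.
20:50 Varax Sector + 0h30m = 21:20 UTC.
1 April 2023 is a Saturday, so the first Sunday is April 2 and the fourth is April 23.
1 October 2023 is a Sunday, so the first Sunday is October 1.
At the standard offset (UTC−02:45), 21:20 UTC − 2h45m = 18:35 Jorath standard time.
The standard-time date in Jorath, April 19, 2023, is outside the daylight-saving period (23 April – 1 October), so Jorath is on standard time, UTC−02:45.
21:20 UTC − 2h45m = 18:35 Jorath.

18:35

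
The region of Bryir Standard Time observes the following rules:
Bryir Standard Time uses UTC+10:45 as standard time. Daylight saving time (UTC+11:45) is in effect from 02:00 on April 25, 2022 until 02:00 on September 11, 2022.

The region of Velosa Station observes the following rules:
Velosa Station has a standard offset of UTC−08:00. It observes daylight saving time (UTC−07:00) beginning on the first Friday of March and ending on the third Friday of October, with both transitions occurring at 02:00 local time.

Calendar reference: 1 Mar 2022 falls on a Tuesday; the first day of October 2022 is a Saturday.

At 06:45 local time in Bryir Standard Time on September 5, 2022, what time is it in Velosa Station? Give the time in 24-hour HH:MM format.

12:00

September 5, 2022 falls between 25 April and 11 September, so daylight saving is in effect and Bryir Standard Time is at UTC+11:45.
06:45 Bryir Standard Time − 11h45m = 19:00 UTC (rolling into the previous day, 4 September 2022).
1 March 2022 is a Tuesday, so the first Friday is March 4.
1 October 2022 is a Saturday, so the first Friday is October 7 and the third is October 21.
At the standard offset (UTC−08:00), 19:00 UTC − 8h = 11:00 Velosa Station standard time.
The standard-time date in Velosa Station, September 4, 2022, falls between 4 March and 21 October, so daylight saving is in effect and Velosa Station is at UTC−07:00.
19:00 UTC − 7h = 12:00 Velosa Station.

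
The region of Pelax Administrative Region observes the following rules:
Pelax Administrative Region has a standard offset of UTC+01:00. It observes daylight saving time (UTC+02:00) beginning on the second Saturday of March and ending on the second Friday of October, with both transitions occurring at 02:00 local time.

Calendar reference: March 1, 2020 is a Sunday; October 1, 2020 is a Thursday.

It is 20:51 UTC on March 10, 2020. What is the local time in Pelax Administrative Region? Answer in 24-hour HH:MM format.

1 March 2020 is a Sunday, so the first Saturday is March 7 and the second is March 14.
1 October 2020 is a Thursday, so the first Friday is October 2 and the second is October 9.
At the standard offset (UTC+01:00), 20:51 UTC + 1h = 21:51 Pelax Administrative Region standard time.
Daylight saving runs 14 March – 9 October; the standard-time date in Pelax Administrative Region, March 10, 2020, is outside that window, so Pelax Administrative Region is on standard time at UTC+01:00.
20:51 UTC + 1h = 21:51 local.

21:51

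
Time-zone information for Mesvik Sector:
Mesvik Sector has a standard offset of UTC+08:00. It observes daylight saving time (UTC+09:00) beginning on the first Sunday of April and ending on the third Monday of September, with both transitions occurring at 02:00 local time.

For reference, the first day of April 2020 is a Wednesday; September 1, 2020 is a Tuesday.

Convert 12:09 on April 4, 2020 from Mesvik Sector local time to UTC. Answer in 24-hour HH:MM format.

04:09

1 April 2020 is a Wednesday, so the first Sunday is April 5.
1 September 2020 is a Tuesday, so the first Monday is September 7 and the third is September 21.
April 4, 2020 does not fall between 5 April and 21 September, so daylight saving is not in effect and Mesvik Sector is at UTC+08:00.
12:09 local − 8h = 04:09 UTC.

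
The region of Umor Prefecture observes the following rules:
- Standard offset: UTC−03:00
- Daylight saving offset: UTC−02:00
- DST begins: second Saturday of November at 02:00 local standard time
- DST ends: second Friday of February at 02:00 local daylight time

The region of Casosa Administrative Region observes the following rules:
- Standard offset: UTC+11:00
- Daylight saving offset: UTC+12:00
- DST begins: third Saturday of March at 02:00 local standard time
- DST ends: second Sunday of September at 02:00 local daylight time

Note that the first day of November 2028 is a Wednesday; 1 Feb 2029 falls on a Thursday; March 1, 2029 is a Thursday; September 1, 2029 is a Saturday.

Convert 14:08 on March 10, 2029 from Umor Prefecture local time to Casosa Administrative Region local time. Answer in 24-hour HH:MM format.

1 November 2028 is a Wednesday, so the first Saturday is November 4 and the second is November 11.
1 February 2029 is a Thursday, so the first Friday is February 2 and the second is February 9.
March 10, 2029 does not fall between 11 November 2028 and 9 February 2029, so daylight saving is not in effect and Umor Prefecture is at UTC−03:00.
14:08 Umor Prefecture + 3h = 17:08 UTC.
1 March 2029 is a Thursday, so the first Saturday is March 3 and the third is March 17.
1 September 2029 is a Saturday, so the first Sunday is September 2 and the second is September 9.
At the standard offset (UTC+11:00), 17:08 UTC + 11h = 04:08 Casosa Administrative Region standard time (rolling into the next day, 11 March 2029).
Daylight saving runs 17 March – 9 September; the standard-time date in Casosa Administrative Region, March 11, 2029, is outside that window, so Casosa Administrative Region is on standard time at UTC+11:00.
17:08 UTC + 11h = 04:08 Casosa Administrative Region (rolling into the next day, 11 March 2029).

04:08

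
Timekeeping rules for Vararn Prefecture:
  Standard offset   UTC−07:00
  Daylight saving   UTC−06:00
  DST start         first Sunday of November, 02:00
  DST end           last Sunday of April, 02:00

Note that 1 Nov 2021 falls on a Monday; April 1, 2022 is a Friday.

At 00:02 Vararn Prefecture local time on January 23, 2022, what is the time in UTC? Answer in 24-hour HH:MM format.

06:02

1 November 2021 is a Monday, so the first Sunday is November 7.
1 April 2022 is a Friday, so Sundays fall on 3, 10, 17, 24; the last is April 24.
January 23, 2022 falls between 7 November 2021 and 24 April 2022, so daylight saving is in effect and Vararn Prefecture is at UTC−06:00.
00:02 local + 6h = 06:02 UTC.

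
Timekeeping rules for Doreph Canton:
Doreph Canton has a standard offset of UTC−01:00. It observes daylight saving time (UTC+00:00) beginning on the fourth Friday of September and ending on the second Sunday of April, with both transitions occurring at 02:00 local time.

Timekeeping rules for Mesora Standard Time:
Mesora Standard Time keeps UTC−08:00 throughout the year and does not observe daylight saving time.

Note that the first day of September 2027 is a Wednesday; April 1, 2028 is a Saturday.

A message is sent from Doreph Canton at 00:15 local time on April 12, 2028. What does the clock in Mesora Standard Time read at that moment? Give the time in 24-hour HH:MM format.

17:15

1 September 2027 is a Wednesday, so the first Friday is September 3 and the fourth is September 24.
1 April 2028 is a Saturday, so the first Sunday is April 2 and the second is April 9.
Daylight saving runs 24 September 2027 – 9 April 2028; April 12, 2028 is outside that window, so Doreph Canton is on standard time at UTC−01:00.
00:15 Doreph Canton + 1h = 01:15 UTC.
Mesora Standard Time stays on UTC−08:00 all year.
01:15 UTC − 8h = 17:15 Mesora Standard Time (rolling into the previous day, 11 April 2028).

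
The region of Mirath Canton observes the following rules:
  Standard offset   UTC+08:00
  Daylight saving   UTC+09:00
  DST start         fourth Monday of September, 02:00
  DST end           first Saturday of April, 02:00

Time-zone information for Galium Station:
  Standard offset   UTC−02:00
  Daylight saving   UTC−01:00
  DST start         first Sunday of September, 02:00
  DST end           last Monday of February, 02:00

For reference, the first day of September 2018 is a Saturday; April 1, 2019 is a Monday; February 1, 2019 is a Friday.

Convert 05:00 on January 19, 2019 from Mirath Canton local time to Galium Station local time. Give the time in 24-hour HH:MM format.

19:00

1 September 2018 is a Saturday, so the first Monday is September 3 and the fourth is September 24.
1 April 2019 is a Monday, so the first Saturday is April 6.
Daylight saving runs 24 September 2018 – 6 April 2019; January 19, 2019 is inside that window, so Mirath Canton is at UTC+09:00.
05:00 Mirath Canton − 9h = 20:00 UTC (rolling into the previous day, 18 January 2019).
1 September 2018 is a Saturday, so the first Sunday is September 2.
1 February 2019 is a Friday, so Mondays fall on 4, 11, 18, 25; the last is February 25.
At the standard offset (UTC−02:00), 20:00 UTC − 2h = 18:00 Galium Station standard time.
The standard-time date in Galium Station, January 18, 2019, lies within the daylight-saving period (2 September 2018 – 25 February 2019), so Galium Station is on daylight time, UTC−01:00.
20:00 UTC − 1h = 19:00 Galium Station.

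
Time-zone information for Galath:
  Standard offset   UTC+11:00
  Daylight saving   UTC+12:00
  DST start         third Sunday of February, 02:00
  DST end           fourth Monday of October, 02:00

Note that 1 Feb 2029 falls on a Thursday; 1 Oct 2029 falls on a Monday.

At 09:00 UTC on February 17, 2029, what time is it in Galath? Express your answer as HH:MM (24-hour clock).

20:00

1 February 2029 is a Thursday, so the first Sunday is February 4 and the third is February 18.
1 October 2029 is a Monday, so the first Monday is October 1 and the fourth is October 22.
At the standard offset (UTC+11:00), 09:00 UTC + 11h = 20:00 Galath standard time.
The standard-time date in Galath, February 17, 2029, does not fall between 18 February and 22 October, so daylight saving is not in effect and Galath is at UTC+11:00.
09:00 UTC + 11h = 20:00 local.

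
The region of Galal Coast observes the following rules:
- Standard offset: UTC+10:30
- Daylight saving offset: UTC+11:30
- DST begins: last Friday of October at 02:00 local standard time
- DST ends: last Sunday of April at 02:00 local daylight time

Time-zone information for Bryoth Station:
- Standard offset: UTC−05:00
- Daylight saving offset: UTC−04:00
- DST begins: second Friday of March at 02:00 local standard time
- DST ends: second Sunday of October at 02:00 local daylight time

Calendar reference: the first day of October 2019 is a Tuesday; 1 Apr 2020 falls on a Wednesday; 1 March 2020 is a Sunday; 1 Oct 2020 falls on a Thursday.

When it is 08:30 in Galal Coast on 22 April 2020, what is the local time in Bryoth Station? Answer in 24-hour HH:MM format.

1 October 2019 is a Tuesday, so Fridays fall on 4, 11, 18, 25; the last is October 25.
1 April 2020 is a Wednesday, so Sundays fall on 5, 12, 19, 26; the last is April 26.
22 April 2020 lies within the daylight-saving period (25 October 2019 – 26 April 2020), so Galal Coast is on daylight time, UTC+11:30.
08:30 Galal Coast − 11h30m = 21:00 UTC (rolling into the previous day, 21 April 2020).
1 March 2020 is a Sunday, so the first Friday is March 6 and the second is March 13.
1 October 2020 is a Thursday, so the first Sunday is October 4 and the second is October 11.
At the standard offset (UTC−05:00), 21:00 UTC − 5h = 16:00 Bryoth Station standard time.
Daylight saving runs 13 March – 11 October; the standard-time date in Bryoth Station, 21 April 2020, is inside that window, so Bryoth Station is at UTC−04:00.
21:00 UTC − 4h = 17:00 Bryoth Station.

17:00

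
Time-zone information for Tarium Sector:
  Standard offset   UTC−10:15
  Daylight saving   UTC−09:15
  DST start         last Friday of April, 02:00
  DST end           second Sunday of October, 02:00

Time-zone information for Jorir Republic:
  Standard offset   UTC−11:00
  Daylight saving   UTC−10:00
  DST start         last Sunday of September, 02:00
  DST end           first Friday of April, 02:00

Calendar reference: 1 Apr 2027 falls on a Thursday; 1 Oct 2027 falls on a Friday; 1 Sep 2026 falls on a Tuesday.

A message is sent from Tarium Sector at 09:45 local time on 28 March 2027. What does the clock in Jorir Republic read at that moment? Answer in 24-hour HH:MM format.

1 April 2027 is a Thursday, so Fridays fall on 2, 9, 16, 23, 30; the last is April 30.
1 October 2027 is a Friday, so the first Sunday is October 3 and the second is October 10.
28 March 2027 does not fall between 30 April and 10 October, so daylight saving is not in effect and Tarium Sector is at UTC−10:15.
09:45 Tarium Sector + 10h15m = 20:00 UTC.
1 September 2026 is a Tuesday, so Sundays fall on 6, 13, 20, 27; the last is September 27.
1 April 2027 is a Thursday, so the first Friday is April 2.
At the standard offset (UTC−11:00), 20:00 UTC − 11h = 09:00 Jorir Republic standard time.
The standard-time date in Jorir Republic, 28 March 2027, falls between 27 September 2026 and 2 April 2027, so daylight saving is in effect and Jorir Republic is at UTC−10:00.
20:00 UTC − 10h = 10:00 Jorir Republic.

10:00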